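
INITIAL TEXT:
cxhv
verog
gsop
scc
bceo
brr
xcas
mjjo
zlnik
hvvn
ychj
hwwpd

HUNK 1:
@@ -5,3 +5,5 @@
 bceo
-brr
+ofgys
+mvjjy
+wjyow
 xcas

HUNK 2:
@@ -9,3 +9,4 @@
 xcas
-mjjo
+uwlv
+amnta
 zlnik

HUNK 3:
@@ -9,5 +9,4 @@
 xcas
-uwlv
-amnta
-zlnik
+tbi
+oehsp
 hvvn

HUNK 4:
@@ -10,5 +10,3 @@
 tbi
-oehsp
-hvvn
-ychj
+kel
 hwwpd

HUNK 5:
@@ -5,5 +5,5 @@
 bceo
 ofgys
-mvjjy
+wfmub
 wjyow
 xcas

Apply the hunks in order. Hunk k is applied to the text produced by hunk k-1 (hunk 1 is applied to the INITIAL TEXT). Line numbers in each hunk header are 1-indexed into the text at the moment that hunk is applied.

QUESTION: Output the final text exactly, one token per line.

Answer: cxhv
verog
gsop
scc
bceo
ofgys
wfmub
wjyow
xcas
tbi
kel
hwwpd

Derivation:
Hunk 1: at line 5 remove [brr] add [ofgys,mvjjy,wjyow] -> 14 lines: cxhv verog gsop scc bceo ofgys mvjjy wjyow xcas mjjo zlnik hvvn ychj hwwpd
Hunk 2: at line 9 remove [mjjo] add [uwlv,amnta] -> 15 lines: cxhv verog gsop scc bceo ofgys mvjjy wjyow xcas uwlv amnta zlnik hvvn ychj hwwpd
Hunk 3: at line 9 remove [uwlv,amnta,zlnik] add [tbi,oehsp] -> 14 lines: cxhv verog gsop scc bceo ofgys mvjjy wjyow xcas tbi oehsp hvvn ychj hwwpd
Hunk 4: at line 10 remove [oehsp,hvvn,ychj] add [kel] -> 12 lines: cxhv verog gsop scc bceo ofgys mvjjy wjyow xcas tbi kel hwwpd
Hunk 5: at line 5 remove [mvjjy] add [wfmub] -> 12 lines: cxhv verog gsop scc bceo ofgys wfmub wjyow xcas tbi kel hwwpd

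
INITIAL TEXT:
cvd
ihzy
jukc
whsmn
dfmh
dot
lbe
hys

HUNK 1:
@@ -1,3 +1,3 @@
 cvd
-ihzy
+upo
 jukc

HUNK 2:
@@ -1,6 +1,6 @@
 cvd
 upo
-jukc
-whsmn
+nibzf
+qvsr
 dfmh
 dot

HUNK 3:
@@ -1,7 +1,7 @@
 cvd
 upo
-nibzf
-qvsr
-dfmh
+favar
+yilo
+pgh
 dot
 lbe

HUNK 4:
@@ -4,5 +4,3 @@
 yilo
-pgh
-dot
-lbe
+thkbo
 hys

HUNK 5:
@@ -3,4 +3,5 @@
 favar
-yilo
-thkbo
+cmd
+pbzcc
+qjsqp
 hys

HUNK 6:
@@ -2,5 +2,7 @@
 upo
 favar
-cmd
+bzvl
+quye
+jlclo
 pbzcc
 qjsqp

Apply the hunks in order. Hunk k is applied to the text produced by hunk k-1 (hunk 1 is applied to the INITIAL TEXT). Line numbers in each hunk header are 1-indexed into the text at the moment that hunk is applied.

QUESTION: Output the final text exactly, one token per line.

Hunk 1: at line 1 remove [ihzy] add [upo] -> 8 lines: cvd upo jukc whsmn dfmh dot lbe hys
Hunk 2: at line 1 remove [jukc,whsmn] add [nibzf,qvsr] -> 8 lines: cvd upo nibzf qvsr dfmh dot lbe hys
Hunk 3: at line 1 remove [nibzf,qvsr,dfmh] add [favar,yilo,pgh] -> 8 lines: cvd upo favar yilo pgh dot lbe hys
Hunk 4: at line 4 remove [pgh,dot,lbe] add [thkbo] -> 6 lines: cvd upo favar yilo thkbo hys
Hunk 5: at line 3 remove [yilo,thkbo] add [cmd,pbzcc,qjsqp] -> 7 lines: cvd upo favar cmd pbzcc qjsqp hys
Hunk 6: at line 2 remove [cmd] add [bzvl,quye,jlclo] -> 9 lines: cvd upo favar bzvl quye jlclo pbzcc qjsqp hys

Answer: cvd
upo
favar
bzvl
quye
jlclo
pbzcc
qjsqp
hys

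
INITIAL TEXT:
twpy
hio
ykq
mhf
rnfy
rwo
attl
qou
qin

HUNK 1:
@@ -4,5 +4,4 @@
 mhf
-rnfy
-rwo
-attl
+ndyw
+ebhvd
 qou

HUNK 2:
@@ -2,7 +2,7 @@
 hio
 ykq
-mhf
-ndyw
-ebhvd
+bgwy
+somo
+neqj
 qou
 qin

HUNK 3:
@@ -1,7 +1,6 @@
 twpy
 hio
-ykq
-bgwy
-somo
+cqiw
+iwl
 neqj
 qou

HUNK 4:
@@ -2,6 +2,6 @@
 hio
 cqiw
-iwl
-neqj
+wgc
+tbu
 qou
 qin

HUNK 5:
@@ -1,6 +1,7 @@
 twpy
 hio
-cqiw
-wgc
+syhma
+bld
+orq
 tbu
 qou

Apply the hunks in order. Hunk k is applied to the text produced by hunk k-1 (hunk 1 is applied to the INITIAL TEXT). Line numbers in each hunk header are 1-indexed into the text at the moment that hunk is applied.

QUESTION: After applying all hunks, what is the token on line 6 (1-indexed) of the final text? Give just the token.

Answer: tbu

Derivation:
Hunk 1: at line 4 remove [rnfy,rwo,attl] add [ndyw,ebhvd] -> 8 lines: twpy hio ykq mhf ndyw ebhvd qou qin
Hunk 2: at line 2 remove [mhf,ndyw,ebhvd] add [bgwy,somo,neqj] -> 8 lines: twpy hio ykq bgwy somo neqj qou qin
Hunk 3: at line 1 remove [ykq,bgwy,somo] add [cqiw,iwl] -> 7 lines: twpy hio cqiw iwl neqj qou qin
Hunk 4: at line 2 remove [iwl,neqj] add [wgc,tbu] -> 7 lines: twpy hio cqiw wgc tbu qou qin
Hunk 5: at line 1 remove [cqiw,wgc] add [syhma,bld,orq] -> 8 lines: twpy hio syhma bld orq tbu qou qin
Final line 6: tbu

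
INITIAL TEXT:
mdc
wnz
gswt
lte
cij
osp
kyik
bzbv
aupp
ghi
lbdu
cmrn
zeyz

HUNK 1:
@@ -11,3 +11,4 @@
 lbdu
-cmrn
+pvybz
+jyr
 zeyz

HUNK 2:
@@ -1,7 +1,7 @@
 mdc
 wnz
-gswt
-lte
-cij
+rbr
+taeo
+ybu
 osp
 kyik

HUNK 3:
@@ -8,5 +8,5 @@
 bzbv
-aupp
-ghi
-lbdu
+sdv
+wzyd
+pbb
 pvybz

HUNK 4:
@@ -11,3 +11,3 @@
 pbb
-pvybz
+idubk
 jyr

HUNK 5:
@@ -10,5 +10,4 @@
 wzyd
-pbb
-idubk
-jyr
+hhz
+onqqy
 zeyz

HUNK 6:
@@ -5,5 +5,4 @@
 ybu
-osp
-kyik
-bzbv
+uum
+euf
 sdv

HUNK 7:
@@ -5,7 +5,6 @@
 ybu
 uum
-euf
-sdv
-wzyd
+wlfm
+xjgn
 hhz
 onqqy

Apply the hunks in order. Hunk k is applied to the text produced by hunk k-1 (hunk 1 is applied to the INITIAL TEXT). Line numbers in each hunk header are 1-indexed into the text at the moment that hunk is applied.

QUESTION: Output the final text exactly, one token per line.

Answer: mdc
wnz
rbr
taeo
ybu
uum
wlfm
xjgn
hhz
onqqy
zeyz

Derivation:
Hunk 1: at line 11 remove [cmrn] add [pvybz,jyr] -> 14 lines: mdc wnz gswt lte cij osp kyik bzbv aupp ghi lbdu pvybz jyr zeyz
Hunk 2: at line 1 remove [gswt,lte,cij] add [rbr,taeo,ybu] -> 14 lines: mdc wnz rbr taeo ybu osp kyik bzbv aupp ghi lbdu pvybz jyr zeyz
Hunk 3: at line 8 remove [aupp,ghi,lbdu] add [sdv,wzyd,pbb] -> 14 lines: mdc wnz rbr taeo ybu osp kyik bzbv sdv wzyd pbb pvybz jyr zeyz
Hunk 4: at line 11 remove [pvybz] add [idubk] -> 14 lines: mdc wnz rbr taeo ybu osp kyik bzbv sdv wzyd pbb idubk jyr zeyz
Hunk 5: at line 10 remove [pbb,idubk,jyr] add [hhz,onqqy] -> 13 lines: mdc wnz rbr taeo ybu osp kyik bzbv sdv wzyd hhz onqqy zeyz
Hunk 6: at line 5 remove [osp,kyik,bzbv] add [uum,euf] -> 12 lines: mdc wnz rbr taeo ybu uum euf sdv wzyd hhz onqqy zeyz
Hunk 7: at line 5 remove [euf,sdv,wzyd] add [wlfm,xjgn] -> 11 lines: mdc wnz rbr taeo ybu uum wlfm xjgn hhz onqqy zeyz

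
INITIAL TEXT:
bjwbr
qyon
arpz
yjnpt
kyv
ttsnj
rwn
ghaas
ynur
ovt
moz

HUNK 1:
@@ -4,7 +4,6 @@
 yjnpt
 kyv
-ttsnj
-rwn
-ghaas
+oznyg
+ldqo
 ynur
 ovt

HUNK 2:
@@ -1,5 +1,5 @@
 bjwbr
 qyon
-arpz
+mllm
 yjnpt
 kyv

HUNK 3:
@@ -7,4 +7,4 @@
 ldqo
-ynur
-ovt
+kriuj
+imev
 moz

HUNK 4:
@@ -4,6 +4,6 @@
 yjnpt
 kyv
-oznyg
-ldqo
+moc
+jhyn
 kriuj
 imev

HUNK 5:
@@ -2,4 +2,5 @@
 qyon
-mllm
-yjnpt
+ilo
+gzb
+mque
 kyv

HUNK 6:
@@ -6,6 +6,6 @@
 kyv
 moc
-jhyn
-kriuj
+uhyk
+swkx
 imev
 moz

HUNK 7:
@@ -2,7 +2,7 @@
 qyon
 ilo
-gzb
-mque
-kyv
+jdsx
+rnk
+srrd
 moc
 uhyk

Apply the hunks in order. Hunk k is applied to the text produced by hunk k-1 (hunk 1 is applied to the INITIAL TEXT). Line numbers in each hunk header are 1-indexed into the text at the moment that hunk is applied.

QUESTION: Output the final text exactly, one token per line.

Hunk 1: at line 4 remove [ttsnj,rwn,ghaas] add [oznyg,ldqo] -> 10 lines: bjwbr qyon arpz yjnpt kyv oznyg ldqo ynur ovt moz
Hunk 2: at line 1 remove [arpz] add [mllm] -> 10 lines: bjwbr qyon mllm yjnpt kyv oznyg ldqo ynur ovt moz
Hunk 3: at line 7 remove [ynur,ovt] add [kriuj,imev] -> 10 lines: bjwbr qyon mllm yjnpt kyv oznyg ldqo kriuj imev moz
Hunk 4: at line 4 remove [oznyg,ldqo] add [moc,jhyn] -> 10 lines: bjwbr qyon mllm yjnpt kyv moc jhyn kriuj imev moz
Hunk 5: at line 2 remove [mllm,yjnpt] add [ilo,gzb,mque] -> 11 lines: bjwbr qyon ilo gzb mque kyv moc jhyn kriuj imev moz
Hunk 6: at line 6 remove [jhyn,kriuj] add [uhyk,swkx] -> 11 lines: bjwbr qyon ilo gzb mque kyv moc uhyk swkx imev moz
Hunk 7: at line 2 remove [gzb,mque,kyv] add [jdsx,rnk,srrd] -> 11 lines: bjwbr qyon ilo jdsx rnk srrd moc uhyk swkx imev moz

Answer: bjwbr
qyon
ilo
jdsx
rnk
srrd
moc
uhyk
swkx
imev
moz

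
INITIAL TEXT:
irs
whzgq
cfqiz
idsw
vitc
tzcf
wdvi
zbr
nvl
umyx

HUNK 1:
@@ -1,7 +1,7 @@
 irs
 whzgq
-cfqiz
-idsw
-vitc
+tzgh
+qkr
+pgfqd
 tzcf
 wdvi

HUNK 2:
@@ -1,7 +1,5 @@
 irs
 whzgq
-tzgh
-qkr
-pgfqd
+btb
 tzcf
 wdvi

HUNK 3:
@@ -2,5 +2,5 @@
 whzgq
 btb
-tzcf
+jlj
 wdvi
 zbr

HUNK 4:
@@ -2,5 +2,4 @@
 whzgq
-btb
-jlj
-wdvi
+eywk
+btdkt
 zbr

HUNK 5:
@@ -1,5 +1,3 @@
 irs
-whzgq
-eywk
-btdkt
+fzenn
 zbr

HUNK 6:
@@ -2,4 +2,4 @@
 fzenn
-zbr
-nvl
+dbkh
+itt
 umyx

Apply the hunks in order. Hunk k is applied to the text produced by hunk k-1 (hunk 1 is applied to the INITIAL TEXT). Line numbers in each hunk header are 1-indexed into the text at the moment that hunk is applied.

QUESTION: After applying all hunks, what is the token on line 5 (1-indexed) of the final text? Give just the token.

Answer: umyx

Derivation:
Hunk 1: at line 1 remove [cfqiz,idsw,vitc] add [tzgh,qkr,pgfqd] -> 10 lines: irs whzgq tzgh qkr pgfqd tzcf wdvi zbr nvl umyx
Hunk 2: at line 1 remove [tzgh,qkr,pgfqd] add [btb] -> 8 lines: irs whzgq btb tzcf wdvi zbr nvl umyx
Hunk 3: at line 2 remove [tzcf] add [jlj] -> 8 lines: irs whzgq btb jlj wdvi zbr nvl umyx
Hunk 4: at line 2 remove [btb,jlj,wdvi] add [eywk,btdkt] -> 7 lines: irs whzgq eywk btdkt zbr nvl umyx
Hunk 5: at line 1 remove [whzgq,eywk,btdkt] add [fzenn] -> 5 lines: irs fzenn zbr nvl umyx
Hunk 6: at line 2 remove [zbr,nvl] add [dbkh,itt] -> 5 lines: irs fzenn dbkh itt umyx
Final line 5: umyx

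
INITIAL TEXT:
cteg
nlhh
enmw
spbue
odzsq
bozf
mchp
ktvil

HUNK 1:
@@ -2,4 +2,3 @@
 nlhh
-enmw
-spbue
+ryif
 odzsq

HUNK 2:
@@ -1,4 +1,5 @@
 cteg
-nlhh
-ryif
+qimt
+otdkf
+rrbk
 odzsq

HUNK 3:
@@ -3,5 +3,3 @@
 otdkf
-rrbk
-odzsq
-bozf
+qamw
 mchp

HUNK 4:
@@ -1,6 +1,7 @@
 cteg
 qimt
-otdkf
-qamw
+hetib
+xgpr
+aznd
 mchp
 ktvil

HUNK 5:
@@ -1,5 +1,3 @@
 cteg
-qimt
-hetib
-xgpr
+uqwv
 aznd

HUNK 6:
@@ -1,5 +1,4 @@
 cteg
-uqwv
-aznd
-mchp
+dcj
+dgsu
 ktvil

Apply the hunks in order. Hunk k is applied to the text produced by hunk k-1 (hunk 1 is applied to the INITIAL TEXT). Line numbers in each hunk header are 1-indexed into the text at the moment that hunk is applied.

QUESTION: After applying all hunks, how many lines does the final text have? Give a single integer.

Hunk 1: at line 2 remove [enmw,spbue] add [ryif] -> 7 lines: cteg nlhh ryif odzsq bozf mchp ktvil
Hunk 2: at line 1 remove [nlhh,ryif] add [qimt,otdkf,rrbk] -> 8 lines: cteg qimt otdkf rrbk odzsq bozf mchp ktvil
Hunk 3: at line 3 remove [rrbk,odzsq,bozf] add [qamw] -> 6 lines: cteg qimt otdkf qamw mchp ktvil
Hunk 4: at line 1 remove [otdkf,qamw] add [hetib,xgpr,aznd] -> 7 lines: cteg qimt hetib xgpr aznd mchp ktvil
Hunk 5: at line 1 remove [qimt,hetib,xgpr] add [uqwv] -> 5 lines: cteg uqwv aznd mchp ktvil
Hunk 6: at line 1 remove [uqwv,aznd,mchp] add [dcj,dgsu] -> 4 lines: cteg dcj dgsu ktvil
Final line count: 4

Answer: 4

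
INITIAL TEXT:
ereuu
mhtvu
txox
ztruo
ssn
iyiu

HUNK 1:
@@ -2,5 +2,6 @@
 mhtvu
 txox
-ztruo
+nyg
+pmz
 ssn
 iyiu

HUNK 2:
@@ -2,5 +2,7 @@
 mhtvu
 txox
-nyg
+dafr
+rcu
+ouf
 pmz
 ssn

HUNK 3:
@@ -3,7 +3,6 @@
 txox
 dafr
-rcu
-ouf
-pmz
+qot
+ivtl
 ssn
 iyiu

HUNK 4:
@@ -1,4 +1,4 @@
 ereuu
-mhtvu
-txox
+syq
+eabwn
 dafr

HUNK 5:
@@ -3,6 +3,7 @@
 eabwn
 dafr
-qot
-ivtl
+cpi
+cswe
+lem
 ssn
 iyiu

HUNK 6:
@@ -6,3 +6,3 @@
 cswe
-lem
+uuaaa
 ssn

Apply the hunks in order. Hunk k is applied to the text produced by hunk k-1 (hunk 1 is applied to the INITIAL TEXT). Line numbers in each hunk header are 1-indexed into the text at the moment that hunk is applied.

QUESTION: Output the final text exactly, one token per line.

Hunk 1: at line 2 remove [ztruo] add [nyg,pmz] -> 7 lines: ereuu mhtvu txox nyg pmz ssn iyiu
Hunk 2: at line 2 remove [nyg] add [dafr,rcu,ouf] -> 9 lines: ereuu mhtvu txox dafr rcu ouf pmz ssn iyiu
Hunk 3: at line 3 remove [rcu,ouf,pmz] add [qot,ivtl] -> 8 lines: ereuu mhtvu txox dafr qot ivtl ssn iyiu
Hunk 4: at line 1 remove [mhtvu,txox] add [syq,eabwn] -> 8 lines: ereuu syq eabwn dafr qot ivtl ssn iyiu
Hunk 5: at line 3 remove [qot,ivtl] add [cpi,cswe,lem] -> 9 lines: ereuu syq eabwn dafr cpi cswe lem ssn iyiu
Hunk 6: at line 6 remove [lem] add [uuaaa] -> 9 lines: ereuu syq eabwn dafr cpi cswe uuaaa ssn iyiu

Answer: ereuu
syq
eabwn
dafr
cpi
cswe
uuaaa
ssn
iyiu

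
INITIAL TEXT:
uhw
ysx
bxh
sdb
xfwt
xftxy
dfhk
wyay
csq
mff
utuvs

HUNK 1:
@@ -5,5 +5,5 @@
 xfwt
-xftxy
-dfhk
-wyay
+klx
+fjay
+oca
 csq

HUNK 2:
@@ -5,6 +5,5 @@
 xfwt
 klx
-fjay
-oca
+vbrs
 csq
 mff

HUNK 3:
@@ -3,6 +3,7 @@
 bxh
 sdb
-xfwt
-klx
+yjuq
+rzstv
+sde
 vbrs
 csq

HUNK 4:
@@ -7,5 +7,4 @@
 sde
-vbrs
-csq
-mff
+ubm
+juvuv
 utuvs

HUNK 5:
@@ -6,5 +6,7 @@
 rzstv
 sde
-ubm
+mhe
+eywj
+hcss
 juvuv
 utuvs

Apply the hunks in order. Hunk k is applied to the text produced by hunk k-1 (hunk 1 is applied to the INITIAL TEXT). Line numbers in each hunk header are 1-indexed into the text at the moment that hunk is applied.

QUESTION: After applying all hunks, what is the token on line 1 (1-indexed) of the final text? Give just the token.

Answer: uhw

Derivation:
Hunk 1: at line 5 remove [xftxy,dfhk,wyay] add [klx,fjay,oca] -> 11 lines: uhw ysx bxh sdb xfwt klx fjay oca csq mff utuvs
Hunk 2: at line 5 remove [fjay,oca] add [vbrs] -> 10 lines: uhw ysx bxh sdb xfwt klx vbrs csq mff utuvs
Hunk 3: at line 3 remove [xfwt,klx] add [yjuq,rzstv,sde] -> 11 lines: uhw ysx bxh sdb yjuq rzstv sde vbrs csq mff utuvs
Hunk 4: at line 7 remove [vbrs,csq,mff] add [ubm,juvuv] -> 10 lines: uhw ysx bxh sdb yjuq rzstv sde ubm juvuv utuvs
Hunk 5: at line 6 remove [ubm] add [mhe,eywj,hcss] -> 12 lines: uhw ysx bxh sdb yjuq rzstv sde mhe eywj hcss juvuv utuvs
Final line 1: uhw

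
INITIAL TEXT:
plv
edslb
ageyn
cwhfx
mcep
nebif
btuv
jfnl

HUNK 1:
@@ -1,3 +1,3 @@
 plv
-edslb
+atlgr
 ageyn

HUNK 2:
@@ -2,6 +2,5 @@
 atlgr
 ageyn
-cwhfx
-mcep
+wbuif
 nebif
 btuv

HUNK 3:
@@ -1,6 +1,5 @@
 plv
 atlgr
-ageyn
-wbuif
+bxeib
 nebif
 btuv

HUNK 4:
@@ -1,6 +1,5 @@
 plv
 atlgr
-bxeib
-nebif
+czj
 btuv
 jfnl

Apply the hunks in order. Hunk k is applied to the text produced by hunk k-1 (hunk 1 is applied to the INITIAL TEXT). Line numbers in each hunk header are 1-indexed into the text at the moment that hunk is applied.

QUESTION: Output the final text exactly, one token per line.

Answer: plv
atlgr
czj
btuv
jfnl

Derivation:
Hunk 1: at line 1 remove [edslb] add [atlgr] -> 8 lines: plv atlgr ageyn cwhfx mcep nebif btuv jfnl
Hunk 2: at line 2 remove [cwhfx,mcep] add [wbuif] -> 7 lines: plv atlgr ageyn wbuif nebif btuv jfnl
Hunk 3: at line 1 remove [ageyn,wbuif] add [bxeib] -> 6 lines: plv atlgr bxeib nebif btuv jfnl
Hunk 4: at line 1 remove [bxeib,nebif] add [czj] -> 5 lines: plv atlgr czj btuv jfnl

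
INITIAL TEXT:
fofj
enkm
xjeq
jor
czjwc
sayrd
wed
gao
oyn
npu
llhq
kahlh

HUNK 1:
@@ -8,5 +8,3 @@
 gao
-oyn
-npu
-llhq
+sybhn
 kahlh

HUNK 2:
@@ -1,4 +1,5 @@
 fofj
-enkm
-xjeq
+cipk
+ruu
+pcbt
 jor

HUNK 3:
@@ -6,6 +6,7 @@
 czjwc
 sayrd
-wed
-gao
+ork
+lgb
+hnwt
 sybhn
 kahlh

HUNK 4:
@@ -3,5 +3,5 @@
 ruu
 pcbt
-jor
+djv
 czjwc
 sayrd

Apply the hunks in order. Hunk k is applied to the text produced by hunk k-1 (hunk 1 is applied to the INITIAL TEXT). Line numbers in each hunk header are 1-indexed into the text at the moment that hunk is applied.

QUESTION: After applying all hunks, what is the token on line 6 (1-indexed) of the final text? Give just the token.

Hunk 1: at line 8 remove [oyn,npu,llhq] add [sybhn] -> 10 lines: fofj enkm xjeq jor czjwc sayrd wed gao sybhn kahlh
Hunk 2: at line 1 remove [enkm,xjeq] add [cipk,ruu,pcbt] -> 11 lines: fofj cipk ruu pcbt jor czjwc sayrd wed gao sybhn kahlh
Hunk 3: at line 6 remove [wed,gao] add [ork,lgb,hnwt] -> 12 lines: fofj cipk ruu pcbt jor czjwc sayrd ork lgb hnwt sybhn kahlh
Hunk 4: at line 3 remove [jor] add [djv] -> 12 lines: fofj cipk ruu pcbt djv czjwc sayrd ork lgb hnwt sybhn kahlh
Final line 6: czjwc

Answer: czjwc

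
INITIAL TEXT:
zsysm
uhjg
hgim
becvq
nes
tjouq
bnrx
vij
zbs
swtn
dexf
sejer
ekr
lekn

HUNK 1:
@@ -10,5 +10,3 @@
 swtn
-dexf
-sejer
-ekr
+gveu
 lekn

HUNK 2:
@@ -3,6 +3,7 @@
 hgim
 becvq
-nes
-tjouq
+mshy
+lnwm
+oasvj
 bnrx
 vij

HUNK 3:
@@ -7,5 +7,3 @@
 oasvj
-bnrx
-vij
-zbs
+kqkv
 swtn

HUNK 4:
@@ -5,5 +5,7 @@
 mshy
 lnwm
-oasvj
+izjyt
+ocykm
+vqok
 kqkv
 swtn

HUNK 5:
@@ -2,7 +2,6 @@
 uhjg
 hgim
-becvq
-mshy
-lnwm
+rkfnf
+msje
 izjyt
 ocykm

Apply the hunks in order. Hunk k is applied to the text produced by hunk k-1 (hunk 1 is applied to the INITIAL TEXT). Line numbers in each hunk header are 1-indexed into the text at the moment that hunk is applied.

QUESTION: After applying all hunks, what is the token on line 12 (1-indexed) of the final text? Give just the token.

Answer: lekn

Derivation:
Hunk 1: at line 10 remove [dexf,sejer,ekr] add [gveu] -> 12 lines: zsysm uhjg hgim becvq nes tjouq bnrx vij zbs swtn gveu lekn
Hunk 2: at line 3 remove [nes,tjouq] add [mshy,lnwm,oasvj] -> 13 lines: zsysm uhjg hgim becvq mshy lnwm oasvj bnrx vij zbs swtn gveu lekn
Hunk 3: at line 7 remove [bnrx,vij,zbs] add [kqkv] -> 11 lines: zsysm uhjg hgim becvq mshy lnwm oasvj kqkv swtn gveu lekn
Hunk 4: at line 5 remove [oasvj] add [izjyt,ocykm,vqok] -> 13 lines: zsysm uhjg hgim becvq mshy lnwm izjyt ocykm vqok kqkv swtn gveu lekn
Hunk 5: at line 2 remove [becvq,mshy,lnwm] add [rkfnf,msje] -> 12 lines: zsysm uhjg hgim rkfnf msje izjyt ocykm vqok kqkv swtn gveu lekn
Final line 12: lekn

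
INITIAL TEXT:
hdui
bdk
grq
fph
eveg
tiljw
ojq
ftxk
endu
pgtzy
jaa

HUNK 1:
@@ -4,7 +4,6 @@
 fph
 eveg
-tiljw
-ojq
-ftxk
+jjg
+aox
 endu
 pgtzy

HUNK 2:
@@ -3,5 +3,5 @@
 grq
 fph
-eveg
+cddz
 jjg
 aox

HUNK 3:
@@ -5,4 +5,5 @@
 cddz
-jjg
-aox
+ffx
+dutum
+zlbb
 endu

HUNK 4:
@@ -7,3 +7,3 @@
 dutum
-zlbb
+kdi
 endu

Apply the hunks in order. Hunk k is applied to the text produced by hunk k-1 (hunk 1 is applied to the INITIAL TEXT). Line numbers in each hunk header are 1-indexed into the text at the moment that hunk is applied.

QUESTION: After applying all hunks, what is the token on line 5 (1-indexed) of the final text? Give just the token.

Hunk 1: at line 4 remove [tiljw,ojq,ftxk] add [jjg,aox] -> 10 lines: hdui bdk grq fph eveg jjg aox endu pgtzy jaa
Hunk 2: at line 3 remove [eveg] add [cddz] -> 10 lines: hdui bdk grq fph cddz jjg aox endu pgtzy jaa
Hunk 3: at line 5 remove [jjg,aox] add [ffx,dutum,zlbb] -> 11 lines: hdui bdk grq fph cddz ffx dutum zlbb endu pgtzy jaa
Hunk 4: at line 7 remove [zlbb] add [kdi] -> 11 lines: hdui bdk grq fph cddz ffx dutum kdi endu pgtzy jaa
Final line 5: cddz

Answer: cddz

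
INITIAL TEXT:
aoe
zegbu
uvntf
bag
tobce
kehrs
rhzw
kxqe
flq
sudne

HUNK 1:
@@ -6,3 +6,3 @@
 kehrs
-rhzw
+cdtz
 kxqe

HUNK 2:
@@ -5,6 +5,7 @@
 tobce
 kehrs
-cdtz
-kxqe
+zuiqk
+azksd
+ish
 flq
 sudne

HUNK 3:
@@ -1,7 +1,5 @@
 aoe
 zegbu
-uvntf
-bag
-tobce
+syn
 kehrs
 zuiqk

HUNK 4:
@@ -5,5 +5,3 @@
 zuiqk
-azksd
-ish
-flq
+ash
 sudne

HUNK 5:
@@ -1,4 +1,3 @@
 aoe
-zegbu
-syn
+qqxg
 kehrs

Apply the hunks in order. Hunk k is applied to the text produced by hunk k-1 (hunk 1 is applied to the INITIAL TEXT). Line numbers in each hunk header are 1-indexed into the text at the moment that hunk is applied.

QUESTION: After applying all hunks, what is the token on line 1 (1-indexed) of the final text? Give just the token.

Hunk 1: at line 6 remove [rhzw] add [cdtz] -> 10 lines: aoe zegbu uvntf bag tobce kehrs cdtz kxqe flq sudne
Hunk 2: at line 5 remove [cdtz,kxqe] add [zuiqk,azksd,ish] -> 11 lines: aoe zegbu uvntf bag tobce kehrs zuiqk azksd ish flq sudne
Hunk 3: at line 1 remove [uvntf,bag,tobce] add [syn] -> 9 lines: aoe zegbu syn kehrs zuiqk azksd ish flq sudne
Hunk 4: at line 5 remove [azksd,ish,flq] add [ash] -> 7 lines: aoe zegbu syn kehrs zuiqk ash sudne
Hunk 5: at line 1 remove [zegbu,syn] add [qqxg] -> 6 lines: aoe qqxg kehrs zuiqk ash sudne
Final line 1: aoe

Answer: aoe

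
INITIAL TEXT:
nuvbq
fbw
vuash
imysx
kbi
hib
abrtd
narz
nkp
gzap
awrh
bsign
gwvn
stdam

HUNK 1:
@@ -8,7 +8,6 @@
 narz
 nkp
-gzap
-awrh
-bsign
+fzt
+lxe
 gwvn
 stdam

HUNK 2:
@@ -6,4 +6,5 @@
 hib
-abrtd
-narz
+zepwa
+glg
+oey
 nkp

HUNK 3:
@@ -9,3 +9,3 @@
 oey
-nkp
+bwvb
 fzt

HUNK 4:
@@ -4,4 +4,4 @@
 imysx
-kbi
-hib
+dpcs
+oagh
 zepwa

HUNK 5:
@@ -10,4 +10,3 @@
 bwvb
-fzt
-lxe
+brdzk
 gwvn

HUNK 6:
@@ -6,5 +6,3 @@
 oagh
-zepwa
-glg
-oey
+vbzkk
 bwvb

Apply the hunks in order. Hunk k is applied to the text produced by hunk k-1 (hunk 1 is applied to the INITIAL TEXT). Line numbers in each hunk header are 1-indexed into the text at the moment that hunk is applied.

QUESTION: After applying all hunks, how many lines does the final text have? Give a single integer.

Hunk 1: at line 8 remove [gzap,awrh,bsign] add [fzt,lxe] -> 13 lines: nuvbq fbw vuash imysx kbi hib abrtd narz nkp fzt lxe gwvn stdam
Hunk 2: at line 6 remove [abrtd,narz] add [zepwa,glg,oey] -> 14 lines: nuvbq fbw vuash imysx kbi hib zepwa glg oey nkp fzt lxe gwvn stdam
Hunk 3: at line 9 remove [nkp] add [bwvb] -> 14 lines: nuvbq fbw vuash imysx kbi hib zepwa glg oey bwvb fzt lxe gwvn stdam
Hunk 4: at line 4 remove [kbi,hib] add [dpcs,oagh] -> 14 lines: nuvbq fbw vuash imysx dpcs oagh zepwa glg oey bwvb fzt lxe gwvn stdam
Hunk 5: at line 10 remove [fzt,lxe] add [brdzk] -> 13 lines: nuvbq fbw vuash imysx dpcs oagh zepwa glg oey bwvb brdzk gwvn stdam
Hunk 6: at line 6 remove [zepwa,glg,oey] add [vbzkk] -> 11 lines: nuvbq fbw vuash imysx dpcs oagh vbzkk bwvb brdzk gwvn stdam
Final line count: 11

Answer: 11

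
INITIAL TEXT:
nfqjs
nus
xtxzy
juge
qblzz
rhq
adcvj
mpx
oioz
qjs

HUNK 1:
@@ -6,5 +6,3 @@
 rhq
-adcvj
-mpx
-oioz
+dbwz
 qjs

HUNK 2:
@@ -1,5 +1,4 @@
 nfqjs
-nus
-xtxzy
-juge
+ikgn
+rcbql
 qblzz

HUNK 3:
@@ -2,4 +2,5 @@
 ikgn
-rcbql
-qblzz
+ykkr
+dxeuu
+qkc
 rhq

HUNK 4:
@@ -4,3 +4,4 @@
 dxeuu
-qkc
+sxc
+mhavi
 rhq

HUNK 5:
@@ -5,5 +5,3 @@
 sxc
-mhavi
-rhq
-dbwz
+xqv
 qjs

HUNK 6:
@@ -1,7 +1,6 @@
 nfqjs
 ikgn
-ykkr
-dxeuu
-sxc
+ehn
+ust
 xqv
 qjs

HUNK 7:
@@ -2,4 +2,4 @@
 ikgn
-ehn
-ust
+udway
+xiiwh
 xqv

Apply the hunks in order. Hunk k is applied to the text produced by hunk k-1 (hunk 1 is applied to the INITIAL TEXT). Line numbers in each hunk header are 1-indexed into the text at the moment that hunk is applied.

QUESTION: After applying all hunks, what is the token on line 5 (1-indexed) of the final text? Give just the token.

Hunk 1: at line 6 remove [adcvj,mpx,oioz] add [dbwz] -> 8 lines: nfqjs nus xtxzy juge qblzz rhq dbwz qjs
Hunk 2: at line 1 remove [nus,xtxzy,juge] add [ikgn,rcbql] -> 7 lines: nfqjs ikgn rcbql qblzz rhq dbwz qjs
Hunk 3: at line 2 remove [rcbql,qblzz] add [ykkr,dxeuu,qkc] -> 8 lines: nfqjs ikgn ykkr dxeuu qkc rhq dbwz qjs
Hunk 4: at line 4 remove [qkc] add [sxc,mhavi] -> 9 lines: nfqjs ikgn ykkr dxeuu sxc mhavi rhq dbwz qjs
Hunk 5: at line 5 remove [mhavi,rhq,dbwz] add [xqv] -> 7 lines: nfqjs ikgn ykkr dxeuu sxc xqv qjs
Hunk 6: at line 1 remove [ykkr,dxeuu,sxc] add [ehn,ust] -> 6 lines: nfqjs ikgn ehn ust xqv qjs
Hunk 7: at line 2 remove [ehn,ust] add [udway,xiiwh] -> 6 lines: nfqjs ikgn udway xiiwh xqv qjs
Final line 5: xqv

Answer: xqv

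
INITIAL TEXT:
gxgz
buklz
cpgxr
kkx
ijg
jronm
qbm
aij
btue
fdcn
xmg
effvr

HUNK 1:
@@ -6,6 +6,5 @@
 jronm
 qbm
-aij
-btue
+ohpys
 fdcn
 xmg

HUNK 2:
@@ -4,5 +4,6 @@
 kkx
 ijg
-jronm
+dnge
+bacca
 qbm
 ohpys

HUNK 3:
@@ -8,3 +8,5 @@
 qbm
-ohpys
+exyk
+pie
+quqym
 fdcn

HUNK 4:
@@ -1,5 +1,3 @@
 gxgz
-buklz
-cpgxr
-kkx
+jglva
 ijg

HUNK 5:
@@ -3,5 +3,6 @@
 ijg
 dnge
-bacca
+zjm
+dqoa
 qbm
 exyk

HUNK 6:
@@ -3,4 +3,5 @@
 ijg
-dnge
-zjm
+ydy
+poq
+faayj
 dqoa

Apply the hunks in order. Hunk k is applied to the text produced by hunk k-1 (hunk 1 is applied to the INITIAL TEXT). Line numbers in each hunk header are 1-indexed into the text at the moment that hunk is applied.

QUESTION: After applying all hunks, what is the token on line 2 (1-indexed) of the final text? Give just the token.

Hunk 1: at line 6 remove [aij,btue] add [ohpys] -> 11 lines: gxgz buklz cpgxr kkx ijg jronm qbm ohpys fdcn xmg effvr
Hunk 2: at line 4 remove [jronm] add [dnge,bacca] -> 12 lines: gxgz buklz cpgxr kkx ijg dnge bacca qbm ohpys fdcn xmg effvr
Hunk 3: at line 8 remove [ohpys] add [exyk,pie,quqym] -> 14 lines: gxgz buklz cpgxr kkx ijg dnge bacca qbm exyk pie quqym fdcn xmg effvr
Hunk 4: at line 1 remove [buklz,cpgxr,kkx] add [jglva] -> 12 lines: gxgz jglva ijg dnge bacca qbm exyk pie quqym fdcn xmg effvr
Hunk 5: at line 3 remove [bacca] add [zjm,dqoa] -> 13 lines: gxgz jglva ijg dnge zjm dqoa qbm exyk pie quqym fdcn xmg effvr
Hunk 6: at line 3 remove [dnge,zjm] add [ydy,poq,faayj] -> 14 lines: gxgz jglva ijg ydy poq faayj dqoa qbm exyk pie quqym fdcn xmg effvr
Final line 2: jglva

Answer: jglva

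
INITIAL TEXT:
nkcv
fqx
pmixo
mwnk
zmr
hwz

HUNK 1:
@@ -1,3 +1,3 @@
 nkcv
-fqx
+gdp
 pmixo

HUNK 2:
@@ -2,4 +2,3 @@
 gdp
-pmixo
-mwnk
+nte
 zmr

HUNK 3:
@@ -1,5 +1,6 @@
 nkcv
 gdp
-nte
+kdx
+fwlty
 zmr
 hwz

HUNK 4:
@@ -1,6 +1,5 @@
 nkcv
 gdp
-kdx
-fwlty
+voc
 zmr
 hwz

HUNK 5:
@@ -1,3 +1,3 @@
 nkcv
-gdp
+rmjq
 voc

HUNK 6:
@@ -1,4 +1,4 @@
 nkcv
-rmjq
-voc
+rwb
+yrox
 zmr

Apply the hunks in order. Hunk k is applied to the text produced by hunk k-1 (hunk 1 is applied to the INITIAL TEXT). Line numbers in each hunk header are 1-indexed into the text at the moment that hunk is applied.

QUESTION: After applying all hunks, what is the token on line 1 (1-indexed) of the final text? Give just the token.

Hunk 1: at line 1 remove [fqx] add [gdp] -> 6 lines: nkcv gdp pmixo mwnk zmr hwz
Hunk 2: at line 2 remove [pmixo,mwnk] add [nte] -> 5 lines: nkcv gdp nte zmr hwz
Hunk 3: at line 1 remove [nte] add [kdx,fwlty] -> 6 lines: nkcv gdp kdx fwlty zmr hwz
Hunk 4: at line 1 remove [kdx,fwlty] add [voc] -> 5 lines: nkcv gdp voc zmr hwz
Hunk 5: at line 1 remove [gdp] add [rmjq] -> 5 lines: nkcv rmjq voc zmr hwz
Hunk 6: at line 1 remove [rmjq,voc] add [rwb,yrox] -> 5 lines: nkcv rwb yrox zmr hwz
Final line 1: nkcv

Answer: nkcv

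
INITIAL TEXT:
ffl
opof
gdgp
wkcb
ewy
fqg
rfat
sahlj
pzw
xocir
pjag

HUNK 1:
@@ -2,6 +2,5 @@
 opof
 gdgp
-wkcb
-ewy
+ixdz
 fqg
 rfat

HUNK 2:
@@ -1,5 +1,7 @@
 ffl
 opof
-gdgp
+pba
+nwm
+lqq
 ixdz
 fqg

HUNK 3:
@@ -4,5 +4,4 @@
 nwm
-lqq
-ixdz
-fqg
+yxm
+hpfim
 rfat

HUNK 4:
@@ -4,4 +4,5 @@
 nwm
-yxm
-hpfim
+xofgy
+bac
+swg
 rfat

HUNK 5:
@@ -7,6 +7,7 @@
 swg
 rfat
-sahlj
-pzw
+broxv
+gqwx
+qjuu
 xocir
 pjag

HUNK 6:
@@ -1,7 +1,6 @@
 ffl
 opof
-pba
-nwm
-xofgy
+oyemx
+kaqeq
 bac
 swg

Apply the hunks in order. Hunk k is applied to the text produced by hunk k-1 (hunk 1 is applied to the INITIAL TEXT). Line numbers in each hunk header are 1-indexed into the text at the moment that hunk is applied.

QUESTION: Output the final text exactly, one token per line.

Hunk 1: at line 2 remove [wkcb,ewy] add [ixdz] -> 10 lines: ffl opof gdgp ixdz fqg rfat sahlj pzw xocir pjag
Hunk 2: at line 1 remove [gdgp] add [pba,nwm,lqq] -> 12 lines: ffl opof pba nwm lqq ixdz fqg rfat sahlj pzw xocir pjag
Hunk 3: at line 4 remove [lqq,ixdz,fqg] add [yxm,hpfim] -> 11 lines: ffl opof pba nwm yxm hpfim rfat sahlj pzw xocir pjag
Hunk 4: at line 4 remove [yxm,hpfim] add [xofgy,bac,swg] -> 12 lines: ffl opof pba nwm xofgy bac swg rfat sahlj pzw xocir pjag
Hunk 5: at line 7 remove [sahlj,pzw] add [broxv,gqwx,qjuu] -> 13 lines: ffl opof pba nwm xofgy bac swg rfat broxv gqwx qjuu xocir pjag
Hunk 6: at line 1 remove [pba,nwm,xofgy] add [oyemx,kaqeq] -> 12 lines: ffl opof oyemx kaqeq bac swg rfat broxv gqwx qjuu xocir pjag

Answer: ffl
opof
oyemx
kaqeq
bac
swg
rfat
broxv
gqwx
qjuu
xocir
pjag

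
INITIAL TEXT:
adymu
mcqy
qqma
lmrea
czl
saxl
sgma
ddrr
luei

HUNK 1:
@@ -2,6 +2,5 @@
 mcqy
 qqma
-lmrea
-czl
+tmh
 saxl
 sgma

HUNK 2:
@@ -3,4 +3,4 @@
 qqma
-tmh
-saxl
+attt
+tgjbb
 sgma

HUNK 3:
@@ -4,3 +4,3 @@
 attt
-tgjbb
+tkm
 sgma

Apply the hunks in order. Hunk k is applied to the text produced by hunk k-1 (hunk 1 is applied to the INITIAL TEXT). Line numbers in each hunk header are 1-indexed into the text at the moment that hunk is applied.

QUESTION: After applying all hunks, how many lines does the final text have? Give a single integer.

Hunk 1: at line 2 remove [lmrea,czl] add [tmh] -> 8 lines: adymu mcqy qqma tmh saxl sgma ddrr luei
Hunk 2: at line 3 remove [tmh,saxl] add [attt,tgjbb] -> 8 lines: adymu mcqy qqma attt tgjbb sgma ddrr luei
Hunk 3: at line 4 remove [tgjbb] add [tkm] -> 8 lines: adymu mcqy qqma attt tkm sgma ddrr luei
Final line count: 8

Answer: 8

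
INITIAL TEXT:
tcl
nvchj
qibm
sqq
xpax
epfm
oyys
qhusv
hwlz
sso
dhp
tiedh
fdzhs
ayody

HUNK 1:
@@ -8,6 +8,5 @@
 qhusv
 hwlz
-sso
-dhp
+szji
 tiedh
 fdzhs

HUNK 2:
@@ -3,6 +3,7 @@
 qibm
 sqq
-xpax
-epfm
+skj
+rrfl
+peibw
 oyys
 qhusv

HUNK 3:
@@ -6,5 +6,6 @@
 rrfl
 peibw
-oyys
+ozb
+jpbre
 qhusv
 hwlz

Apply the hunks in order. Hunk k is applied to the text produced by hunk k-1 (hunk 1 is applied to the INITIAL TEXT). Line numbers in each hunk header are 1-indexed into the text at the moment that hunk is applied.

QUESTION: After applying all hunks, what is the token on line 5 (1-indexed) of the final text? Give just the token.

Answer: skj

Derivation:
Hunk 1: at line 8 remove [sso,dhp] add [szji] -> 13 lines: tcl nvchj qibm sqq xpax epfm oyys qhusv hwlz szji tiedh fdzhs ayody
Hunk 2: at line 3 remove [xpax,epfm] add [skj,rrfl,peibw] -> 14 lines: tcl nvchj qibm sqq skj rrfl peibw oyys qhusv hwlz szji tiedh fdzhs ayody
Hunk 3: at line 6 remove [oyys] add [ozb,jpbre] -> 15 lines: tcl nvchj qibm sqq skj rrfl peibw ozb jpbre qhusv hwlz szji tiedh fdzhs ayody
Final line 5: skj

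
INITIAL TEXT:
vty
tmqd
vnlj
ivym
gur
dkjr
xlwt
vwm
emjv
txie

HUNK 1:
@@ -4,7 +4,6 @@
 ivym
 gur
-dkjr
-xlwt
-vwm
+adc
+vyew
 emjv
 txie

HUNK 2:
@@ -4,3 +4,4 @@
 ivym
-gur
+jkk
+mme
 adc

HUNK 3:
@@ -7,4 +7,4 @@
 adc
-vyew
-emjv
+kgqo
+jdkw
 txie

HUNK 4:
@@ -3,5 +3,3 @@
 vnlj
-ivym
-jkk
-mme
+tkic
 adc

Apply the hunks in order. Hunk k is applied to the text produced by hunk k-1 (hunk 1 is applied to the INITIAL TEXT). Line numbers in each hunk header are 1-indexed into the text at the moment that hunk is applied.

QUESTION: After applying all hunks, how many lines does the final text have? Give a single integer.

Answer: 8

Derivation:
Hunk 1: at line 4 remove [dkjr,xlwt,vwm] add [adc,vyew] -> 9 lines: vty tmqd vnlj ivym gur adc vyew emjv txie
Hunk 2: at line 4 remove [gur] add [jkk,mme] -> 10 lines: vty tmqd vnlj ivym jkk mme adc vyew emjv txie
Hunk 3: at line 7 remove [vyew,emjv] add [kgqo,jdkw] -> 10 lines: vty tmqd vnlj ivym jkk mme adc kgqo jdkw txie
Hunk 4: at line 3 remove [ivym,jkk,mme] add [tkic] -> 8 lines: vty tmqd vnlj tkic adc kgqo jdkw txie
Final line count: 8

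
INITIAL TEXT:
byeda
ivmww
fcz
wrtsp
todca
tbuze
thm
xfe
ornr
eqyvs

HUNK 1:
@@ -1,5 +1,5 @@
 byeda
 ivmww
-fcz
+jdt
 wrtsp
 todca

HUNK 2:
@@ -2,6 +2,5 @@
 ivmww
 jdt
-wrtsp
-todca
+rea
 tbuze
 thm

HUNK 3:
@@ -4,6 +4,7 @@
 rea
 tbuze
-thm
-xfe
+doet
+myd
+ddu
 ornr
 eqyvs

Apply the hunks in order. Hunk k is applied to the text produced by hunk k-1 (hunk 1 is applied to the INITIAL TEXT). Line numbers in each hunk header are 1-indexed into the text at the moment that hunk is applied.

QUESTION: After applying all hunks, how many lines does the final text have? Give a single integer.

Answer: 10

Derivation:
Hunk 1: at line 1 remove [fcz] add [jdt] -> 10 lines: byeda ivmww jdt wrtsp todca tbuze thm xfe ornr eqyvs
Hunk 2: at line 2 remove [wrtsp,todca] add [rea] -> 9 lines: byeda ivmww jdt rea tbuze thm xfe ornr eqyvs
Hunk 3: at line 4 remove [thm,xfe] add [doet,myd,ddu] -> 10 lines: byeda ivmww jdt rea tbuze doet myd ddu ornr eqyvs
Final line count: 10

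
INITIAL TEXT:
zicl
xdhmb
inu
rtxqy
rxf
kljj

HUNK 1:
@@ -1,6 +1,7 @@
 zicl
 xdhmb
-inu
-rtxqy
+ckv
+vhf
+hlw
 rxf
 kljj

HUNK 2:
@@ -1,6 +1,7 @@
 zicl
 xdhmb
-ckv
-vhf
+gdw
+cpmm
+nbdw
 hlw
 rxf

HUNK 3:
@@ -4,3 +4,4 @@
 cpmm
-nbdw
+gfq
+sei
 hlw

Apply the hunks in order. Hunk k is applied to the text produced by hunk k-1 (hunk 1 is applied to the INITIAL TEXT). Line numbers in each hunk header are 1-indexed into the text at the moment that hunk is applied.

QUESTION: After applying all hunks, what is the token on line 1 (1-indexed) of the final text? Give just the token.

Hunk 1: at line 1 remove [inu,rtxqy] add [ckv,vhf,hlw] -> 7 lines: zicl xdhmb ckv vhf hlw rxf kljj
Hunk 2: at line 1 remove [ckv,vhf] add [gdw,cpmm,nbdw] -> 8 lines: zicl xdhmb gdw cpmm nbdw hlw rxf kljj
Hunk 3: at line 4 remove [nbdw] add [gfq,sei] -> 9 lines: zicl xdhmb gdw cpmm gfq sei hlw rxf kljj
Final line 1: zicl

Answer: zicl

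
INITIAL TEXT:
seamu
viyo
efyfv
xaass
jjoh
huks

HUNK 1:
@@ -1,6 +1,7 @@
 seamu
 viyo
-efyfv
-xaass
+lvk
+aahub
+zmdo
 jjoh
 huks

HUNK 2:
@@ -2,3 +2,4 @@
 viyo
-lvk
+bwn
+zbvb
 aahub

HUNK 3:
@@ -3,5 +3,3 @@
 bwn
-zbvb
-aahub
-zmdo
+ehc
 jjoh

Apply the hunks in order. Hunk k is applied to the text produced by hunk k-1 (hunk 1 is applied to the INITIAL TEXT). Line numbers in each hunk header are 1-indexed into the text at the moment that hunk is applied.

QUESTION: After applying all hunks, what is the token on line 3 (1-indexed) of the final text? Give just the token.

Answer: bwn

Derivation:
Hunk 1: at line 1 remove [efyfv,xaass] add [lvk,aahub,zmdo] -> 7 lines: seamu viyo lvk aahub zmdo jjoh huks
Hunk 2: at line 2 remove [lvk] add [bwn,zbvb] -> 8 lines: seamu viyo bwn zbvb aahub zmdo jjoh huks
Hunk 3: at line 3 remove [zbvb,aahub,zmdo] add [ehc] -> 6 lines: seamu viyo bwn ehc jjoh huks
Final line 3: bwn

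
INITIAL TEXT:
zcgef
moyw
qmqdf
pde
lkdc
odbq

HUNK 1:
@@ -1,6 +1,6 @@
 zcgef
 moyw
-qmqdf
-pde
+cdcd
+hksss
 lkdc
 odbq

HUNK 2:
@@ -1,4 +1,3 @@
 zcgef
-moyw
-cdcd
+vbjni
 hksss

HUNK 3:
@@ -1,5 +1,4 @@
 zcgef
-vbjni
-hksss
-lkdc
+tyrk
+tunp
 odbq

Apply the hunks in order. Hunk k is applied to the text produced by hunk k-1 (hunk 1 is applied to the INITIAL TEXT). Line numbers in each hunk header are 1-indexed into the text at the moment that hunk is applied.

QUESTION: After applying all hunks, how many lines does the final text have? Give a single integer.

Answer: 4

Derivation:
Hunk 1: at line 1 remove [qmqdf,pde] add [cdcd,hksss] -> 6 lines: zcgef moyw cdcd hksss lkdc odbq
Hunk 2: at line 1 remove [moyw,cdcd] add [vbjni] -> 5 lines: zcgef vbjni hksss lkdc odbq
Hunk 3: at line 1 remove [vbjni,hksss,lkdc] add [tyrk,tunp] -> 4 lines: zcgef tyrk tunp odbq
Final line count: 4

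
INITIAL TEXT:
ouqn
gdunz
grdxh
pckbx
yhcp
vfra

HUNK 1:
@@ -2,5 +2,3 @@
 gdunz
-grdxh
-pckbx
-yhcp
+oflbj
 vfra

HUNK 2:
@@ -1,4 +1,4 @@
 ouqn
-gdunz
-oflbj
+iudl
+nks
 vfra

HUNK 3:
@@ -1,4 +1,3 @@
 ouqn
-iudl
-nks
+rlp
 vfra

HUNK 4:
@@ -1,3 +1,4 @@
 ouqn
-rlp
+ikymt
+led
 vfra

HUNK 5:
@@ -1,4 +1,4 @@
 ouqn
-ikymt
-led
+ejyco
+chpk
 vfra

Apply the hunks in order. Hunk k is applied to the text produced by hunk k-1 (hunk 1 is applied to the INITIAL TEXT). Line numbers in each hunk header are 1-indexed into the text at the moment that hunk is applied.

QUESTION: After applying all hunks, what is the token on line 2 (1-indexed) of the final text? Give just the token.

Hunk 1: at line 2 remove [grdxh,pckbx,yhcp] add [oflbj] -> 4 lines: ouqn gdunz oflbj vfra
Hunk 2: at line 1 remove [gdunz,oflbj] add [iudl,nks] -> 4 lines: ouqn iudl nks vfra
Hunk 3: at line 1 remove [iudl,nks] add [rlp] -> 3 lines: ouqn rlp vfra
Hunk 4: at line 1 remove [rlp] add [ikymt,led] -> 4 lines: ouqn ikymt led vfra
Hunk 5: at line 1 remove [ikymt,led] add [ejyco,chpk] -> 4 lines: ouqn ejyco chpk vfra
Final line 2: ejyco

Answer: ejyco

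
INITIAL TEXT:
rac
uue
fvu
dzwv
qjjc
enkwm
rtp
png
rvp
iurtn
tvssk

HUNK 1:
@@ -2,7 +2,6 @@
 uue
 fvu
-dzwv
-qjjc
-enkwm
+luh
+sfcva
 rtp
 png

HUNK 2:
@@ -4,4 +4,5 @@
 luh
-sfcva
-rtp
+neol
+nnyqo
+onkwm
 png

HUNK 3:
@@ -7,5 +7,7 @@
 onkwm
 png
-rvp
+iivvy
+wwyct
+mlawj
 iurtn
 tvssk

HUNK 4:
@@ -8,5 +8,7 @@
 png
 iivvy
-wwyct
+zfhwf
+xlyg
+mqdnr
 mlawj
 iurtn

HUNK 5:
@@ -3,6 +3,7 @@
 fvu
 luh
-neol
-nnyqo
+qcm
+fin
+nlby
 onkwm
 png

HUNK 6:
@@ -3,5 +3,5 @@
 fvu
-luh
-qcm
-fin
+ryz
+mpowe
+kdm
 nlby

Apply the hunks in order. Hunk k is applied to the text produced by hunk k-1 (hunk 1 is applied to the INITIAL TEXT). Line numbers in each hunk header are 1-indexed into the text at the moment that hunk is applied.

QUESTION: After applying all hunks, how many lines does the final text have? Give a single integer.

Hunk 1: at line 2 remove [dzwv,qjjc,enkwm] add [luh,sfcva] -> 10 lines: rac uue fvu luh sfcva rtp png rvp iurtn tvssk
Hunk 2: at line 4 remove [sfcva,rtp] add [neol,nnyqo,onkwm] -> 11 lines: rac uue fvu luh neol nnyqo onkwm png rvp iurtn tvssk
Hunk 3: at line 7 remove [rvp] add [iivvy,wwyct,mlawj] -> 13 lines: rac uue fvu luh neol nnyqo onkwm png iivvy wwyct mlawj iurtn tvssk
Hunk 4: at line 8 remove [wwyct] add [zfhwf,xlyg,mqdnr] -> 15 lines: rac uue fvu luh neol nnyqo onkwm png iivvy zfhwf xlyg mqdnr mlawj iurtn tvssk
Hunk 5: at line 3 remove [neol,nnyqo] add [qcm,fin,nlby] -> 16 lines: rac uue fvu luh qcm fin nlby onkwm png iivvy zfhwf xlyg mqdnr mlawj iurtn tvssk
Hunk 6: at line 3 remove [luh,qcm,fin] add [ryz,mpowe,kdm] -> 16 lines: rac uue fvu ryz mpowe kdm nlby onkwm png iivvy zfhwf xlyg mqdnr mlawj iurtn tvssk
Final line count: 16

Answer: 16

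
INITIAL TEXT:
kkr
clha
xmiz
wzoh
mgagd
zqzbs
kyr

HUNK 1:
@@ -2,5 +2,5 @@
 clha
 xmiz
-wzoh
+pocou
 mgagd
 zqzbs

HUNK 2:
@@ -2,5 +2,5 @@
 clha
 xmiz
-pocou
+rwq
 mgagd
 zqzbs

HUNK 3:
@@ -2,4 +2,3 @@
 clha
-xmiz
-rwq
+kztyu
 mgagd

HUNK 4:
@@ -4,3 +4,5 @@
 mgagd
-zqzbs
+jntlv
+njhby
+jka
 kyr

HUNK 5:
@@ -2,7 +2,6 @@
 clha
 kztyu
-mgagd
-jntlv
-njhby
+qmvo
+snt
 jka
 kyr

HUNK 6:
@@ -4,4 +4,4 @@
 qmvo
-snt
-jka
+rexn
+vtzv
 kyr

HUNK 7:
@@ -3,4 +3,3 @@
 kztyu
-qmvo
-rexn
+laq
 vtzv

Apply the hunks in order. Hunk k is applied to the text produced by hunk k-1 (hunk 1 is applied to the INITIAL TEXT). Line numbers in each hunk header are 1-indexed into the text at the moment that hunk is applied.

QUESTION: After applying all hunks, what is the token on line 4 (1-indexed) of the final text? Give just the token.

Hunk 1: at line 2 remove [wzoh] add [pocou] -> 7 lines: kkr clha xmiz pocou mgagd zqzbs kyr
Hunk 2: at line 2 remove [pocou] add [rwq] -> 7 lines: kkr clha xmiz rwq mgagd zqzbs kyr
Hunk 3: at line 2 remove [xmiz,rwq] add [kztyu] -> 6 lines: kkr clha kztyu mgagd zqzbs kyr
Hunk 4: at line 4 remove [zqzbs] add [jntlv,njhby,jka] -> 8 lines: kkr clha kztyu mgagd jntlv njhby jka kyr
Hunk 5: at line 2 remove [mgagd,jntlv,njhby] add [qmvo,snt] -> 7 lines: kkr clha kztyu qmvo snt jka kyr
Hunk 6: at line 4 remove [snt,jka] add [rexn,vtzv] -> 7 lines: kkr clha kztyu qmvo rexn vtzv kyr
Hunk 7: at line 3 remove [qmvo,rexn] add [laq] -> 6 lines: kkr clha kztyu laq vtzv kyr
Final line 4: laq

Answer: laq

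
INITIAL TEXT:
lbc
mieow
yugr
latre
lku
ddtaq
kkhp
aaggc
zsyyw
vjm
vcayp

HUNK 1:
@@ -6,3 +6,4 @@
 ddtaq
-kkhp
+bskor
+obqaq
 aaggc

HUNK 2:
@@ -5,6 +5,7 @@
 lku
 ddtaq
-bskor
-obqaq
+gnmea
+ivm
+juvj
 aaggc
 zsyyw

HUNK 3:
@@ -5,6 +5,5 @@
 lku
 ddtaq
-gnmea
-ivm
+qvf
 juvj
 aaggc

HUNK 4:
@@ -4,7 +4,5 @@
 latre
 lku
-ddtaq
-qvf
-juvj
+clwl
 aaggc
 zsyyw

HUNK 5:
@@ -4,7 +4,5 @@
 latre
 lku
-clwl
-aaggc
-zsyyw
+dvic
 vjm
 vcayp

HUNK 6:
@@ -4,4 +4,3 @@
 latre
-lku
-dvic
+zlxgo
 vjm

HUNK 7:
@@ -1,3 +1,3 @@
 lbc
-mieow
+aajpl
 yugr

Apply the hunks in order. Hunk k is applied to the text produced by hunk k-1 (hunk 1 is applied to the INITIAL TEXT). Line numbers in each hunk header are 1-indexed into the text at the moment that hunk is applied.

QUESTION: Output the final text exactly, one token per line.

Hunk 1: at line 6 remove [kkhp] add [bskor,obqaq] -> 12 lines: lbc mieow yugr latre lku ddtaq bskor obqaq aaggc zsyyw vjm vcayp
Hunk 2: at line 5 remove [bskor,obqaq] add [gnmea,ivm,juvj] -> 13 lines: lbc mieow yugr latre lku ddtaq gnmea ivm juvj aaggc zsyyw vjm vcayp
Hunk 3: at line 5 remove [gnmea,ivm] add [qvf] -> 12 lines: lbc mieow yugr latre lku ddtaq qvf juvj aaggc zsyyw vjm vcayp
Hunk 4: at line 4 remove [ddtaq,qvf,juvj] add [clwl] -> 10 lines: lbc mieow yugr latre lku clwl aaggc zsyyw vjm vcayp
Hunk 5: at line 4 remove [clwl,aaggc,zsyyw] add [dvic] -> 8 lines: lbc mieow yugr latre lku dvic vjm vcayp
Hunk 6: at line 4 remove [lku,dvic] add [zlxgo] -> 7 lines: lbc mieow yugr latre zlxgo vjm vcayp
Hunk 7: at line 1 remove [mieow] add [aajpl] -> 7 lines: lbc aajpl yugr latre zlxgo vjm vcayp

Answer: lbc
aajpl
yugr
latre
zlxgo
vjm
vcayp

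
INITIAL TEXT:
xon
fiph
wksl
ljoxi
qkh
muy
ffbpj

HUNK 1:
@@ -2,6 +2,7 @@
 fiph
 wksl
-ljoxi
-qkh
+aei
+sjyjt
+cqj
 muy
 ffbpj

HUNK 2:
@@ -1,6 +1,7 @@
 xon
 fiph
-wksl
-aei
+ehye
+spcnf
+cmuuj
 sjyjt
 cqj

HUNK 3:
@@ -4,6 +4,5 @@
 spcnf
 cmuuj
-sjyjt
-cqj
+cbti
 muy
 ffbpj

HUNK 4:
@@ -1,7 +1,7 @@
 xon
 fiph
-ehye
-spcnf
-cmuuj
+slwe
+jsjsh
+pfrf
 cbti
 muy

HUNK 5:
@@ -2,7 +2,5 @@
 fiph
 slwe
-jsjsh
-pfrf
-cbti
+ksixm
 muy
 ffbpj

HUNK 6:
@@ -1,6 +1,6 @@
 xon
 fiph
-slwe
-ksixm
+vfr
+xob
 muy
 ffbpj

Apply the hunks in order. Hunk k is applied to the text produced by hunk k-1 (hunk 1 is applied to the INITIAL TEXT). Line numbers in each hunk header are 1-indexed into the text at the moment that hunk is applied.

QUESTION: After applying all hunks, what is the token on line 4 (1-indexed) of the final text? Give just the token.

Answer: xob

Derivation:
Hunk 1: at line 2 remove [ljoxi,qkh] add [aei,sjyjt,cqj] -> 8 lines: xon fiph wksl aei sjyjt cqj muy ffbpj
Hunk 2: at line 1 remove [wksl,aei] add [ehye,spcnf,cmuuj] -> 9 lines: xon fiph ehye spcnf cmuuj sjyjt cqj muy ffbpj
Hunk 3: at line 4 remove [sjyjt,cqj] add [cbti] -> 8 lines: xon fiph ehye spcnf cmuuj cbti muy ffbpj
Hunk 4: at line 1 remove [ehye,spcnf,cmuuj] add [slwe,jsjsh,pfrf] -> 8 lines: xon fiph slwe jsjsh pfrf cbti muy ffbpj
Hunk 5: at line 2 remove [jsjsh,pfrf,cbti] add [ksixm] -> 6 lines: xon fiph slwe ksixm muy ffbpj
Hunk 6: at line 1 remove [slwe,ksixm] add [vfr,xob] -> 6 lines: xon fiph vfr xob muy ffbpj
Final line 4: xob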